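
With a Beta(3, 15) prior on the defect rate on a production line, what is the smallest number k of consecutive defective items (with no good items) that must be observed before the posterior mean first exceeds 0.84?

k = 76

After k defective items and 0 good items the posterior is Beta(3+k, 15), with mean (3+k)/(3+15+k).
Set (3+k)/(18+k) > 0.84 and solve: k > (0.84·18 − 3)/(1 − 0.84) = 75.750.
The smallest integer exceeding 75.750 is 76, and checking k=76: (79)/(94) = 0.8404 > 0.84.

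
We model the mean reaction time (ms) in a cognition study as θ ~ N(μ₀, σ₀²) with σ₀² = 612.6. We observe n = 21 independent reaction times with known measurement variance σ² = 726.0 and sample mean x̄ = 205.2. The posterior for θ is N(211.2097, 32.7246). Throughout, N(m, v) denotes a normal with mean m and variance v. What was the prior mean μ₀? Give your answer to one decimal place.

μ₀ = 317.7

The posterior mean is a precision-weighted average: μ_n = (τ₀μ₀ + τ_data·x̄)/(τ₀+τ_data), with τ₀=1/σ₀² and τ_data=n/σ².
Here τ₀ = 1/612.6 = 0.001632 and τ_data = 21/726.0 = 0.028926, so τ_n = 0.030558.
Rearranging for μ₀: μ₀ = (μ_n·τ_n − τ_data·x̄)/τ₀ = (211.2097·0.030558 − 0.028926·205.2) / 0.001632 = 0.518531/0.001632 ≈ 317.7.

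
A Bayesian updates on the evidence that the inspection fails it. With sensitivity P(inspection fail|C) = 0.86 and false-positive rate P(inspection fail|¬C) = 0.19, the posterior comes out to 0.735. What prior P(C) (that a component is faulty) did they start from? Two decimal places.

P(C) = 0.38

Bayes' rule in odds form gives O(C|E) = O(C)·[P(E|C)/P(E|¬C)], hence O(C) = O(C|E)/LR.
Posterior odds = 0.735/(1−0.735) = 2.7736. LR = 0.86/0.19 = 4.5263.
Prior odds = 2.7736/4.5263 = 0.6128, so P(C) = 0.6128/(1+0.6128) ≈ 0.38.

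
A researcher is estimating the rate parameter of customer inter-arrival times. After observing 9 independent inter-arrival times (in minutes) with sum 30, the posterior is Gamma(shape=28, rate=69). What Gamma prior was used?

Gamma–exponential conjugacy: posterior shape = α + n, posterior rate = β + Σtᵢ.
So α = 28 − 9 = 19 and β = 69 − 30 = 39.

Gamma(shape=19, rate=39)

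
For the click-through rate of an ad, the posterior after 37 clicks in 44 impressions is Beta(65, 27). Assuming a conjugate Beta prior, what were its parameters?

Beta(28, 20)

Under Beta–binomial conjugacy the posterior parameters are (α+s, β+f).
So α = 65 − 37 = 28 and β = 27 − 7 = 20.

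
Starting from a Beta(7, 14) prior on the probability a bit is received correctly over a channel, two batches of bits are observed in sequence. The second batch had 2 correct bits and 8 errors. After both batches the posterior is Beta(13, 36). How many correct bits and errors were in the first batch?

Sequential conjugate updates are equivalent to a single update on the pooled data, so total successes = posterior α − prior α and total failures = posterior β − prior β.
Total across both batches: 13−7=6 correct bits, 36−14=22 errors.
Subtract the second batch: 6−2=4 correct bits and 22−8=14 errors.

4 correct bits and 14 errors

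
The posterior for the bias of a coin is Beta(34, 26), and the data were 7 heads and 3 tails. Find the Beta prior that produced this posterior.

Beta(27, 23)

Beta is conjugate to the binomial likelihood: posterior = Beta(α+s, β+f).
Subtract the data counts: 34−7=27, 26−3=23.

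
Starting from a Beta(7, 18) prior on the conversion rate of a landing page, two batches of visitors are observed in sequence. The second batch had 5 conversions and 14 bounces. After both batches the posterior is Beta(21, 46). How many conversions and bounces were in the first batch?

Because Beta–binomial updating is additive in the counts, the combined data contributed (α_post−α_prior, β_post−β_prior) successes and failures.
Total across both batches: 21−7=14 conversions, 46−18=28 bounces.
Subtract the second batch: 14−5=9 conversions and 28−14=14 bounces.

9 conversions and 14 bounces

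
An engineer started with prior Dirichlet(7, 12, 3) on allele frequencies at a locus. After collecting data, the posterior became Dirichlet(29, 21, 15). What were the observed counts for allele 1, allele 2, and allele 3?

counts (22, 9, 12)

For a Dirichlet(α) prior with multinomial counts c, the posterior is Dirichlet(α + c) componentwise.
Counts are posterior − prior componentwise: 29−7=22, 21−12=9, 15−3=12.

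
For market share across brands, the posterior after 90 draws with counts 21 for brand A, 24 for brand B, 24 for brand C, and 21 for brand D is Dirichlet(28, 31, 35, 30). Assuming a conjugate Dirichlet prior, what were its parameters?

For a Dirichlet(α) prior with multinomial counts c, the posterior is Dirichlet(α + c) componentwise.
Subtract each count from the matching posterior parameter: 28−21=7, 31−24=7, 35−24=11, 30−21=9.

Dirichlet(7, 7, 11, 9)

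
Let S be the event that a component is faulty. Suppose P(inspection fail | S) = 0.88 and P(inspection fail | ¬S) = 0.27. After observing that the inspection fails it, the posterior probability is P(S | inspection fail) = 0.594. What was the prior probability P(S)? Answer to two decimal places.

P(S) = 0.31

Bayes' rule in odds form gives O(S|E) = O(S)·[P(E|S)/P(E|¬S)], hence O(S) = O(S|E)/LR.
Posterior odds = 0.594/(1−0.594) = 1.4631. LR = 0.88/0.27 = 3.2593.
Prior odds = 1.4631/3.2593 = 0.4489, so P(S) = 0.4489/(1+0.4489) ≈ 0.31.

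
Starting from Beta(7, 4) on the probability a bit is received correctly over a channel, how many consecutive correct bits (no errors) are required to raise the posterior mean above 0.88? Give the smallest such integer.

After k correct bits and 0 errors the posterior is Beta(7+k, 4), with mean (7+k)/(7+4+k).
Set (7+k)/(11+k) > 0.88 and solve: k > (0.88·11 − 7)/(1 − 0.88) = 22.333.
The smallest integer exceeding 22.333 is 23, and checking k=23: (30)/(34) = 0.8824 > 0.88.

k = 23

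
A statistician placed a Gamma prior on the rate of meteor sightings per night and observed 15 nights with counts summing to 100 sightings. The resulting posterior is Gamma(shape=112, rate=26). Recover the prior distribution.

Gamma(shape=12, rate=11)

A Gamma(α, β) prior (rate parametrization) on a Poisson rate with n observations summing to S gives posterior Gamma(α+S, β+n).
So α = 112 − 100 = 12 and β = 26 − 15 = 11.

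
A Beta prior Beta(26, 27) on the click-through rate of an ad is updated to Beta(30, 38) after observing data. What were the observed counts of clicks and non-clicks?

4 clicks and 11 non-clicks

A Beta(α, β) prior with s successes and f failures in binomial data gives a Beta(α+s, β+f) posterior.
Match parameters: s=30−26=4, f=38−27=11.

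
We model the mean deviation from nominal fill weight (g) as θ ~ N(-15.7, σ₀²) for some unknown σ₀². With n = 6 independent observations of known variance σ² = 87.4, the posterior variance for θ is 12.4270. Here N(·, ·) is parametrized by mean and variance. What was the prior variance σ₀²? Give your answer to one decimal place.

Posterior precision equals prior precision plus data precision: 1/σ_n² = 1/σ₀² + n/σ².
So 1/σ₀² = 1/12.4270 − 6/87.4 = 0.080470 − 0.068650 = 0.011820.
Hence σ₀² = 1/0.011820 ≈ 84.6.

σ₀² = 84.6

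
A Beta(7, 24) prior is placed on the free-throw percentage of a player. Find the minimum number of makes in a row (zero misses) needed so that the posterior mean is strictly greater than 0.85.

k = 130

After k makes and 0 misses the posterior is Beta(7+k, 24), with mean (7+k)/(7+24+k).
Set (7+k)/(31+k) > 0.85 and solve: k > (0.85·31 − 7)/(1 − 0.85) = 129.000.
The smallest integer exceeding 129.000 is 130, and checking k=130: (137)/(161) = 0.8509 > 0.85.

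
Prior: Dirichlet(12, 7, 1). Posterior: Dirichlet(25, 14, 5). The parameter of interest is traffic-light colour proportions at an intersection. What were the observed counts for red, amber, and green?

For a Dirichlet(α) prior with multinomial counts c, the posterior is Dirichlet(α + c) componentwise.
Counts are posterior − prior componentwise: 25−12=13, 14−7=7, 5−1=4.

counts (13, 7, 4)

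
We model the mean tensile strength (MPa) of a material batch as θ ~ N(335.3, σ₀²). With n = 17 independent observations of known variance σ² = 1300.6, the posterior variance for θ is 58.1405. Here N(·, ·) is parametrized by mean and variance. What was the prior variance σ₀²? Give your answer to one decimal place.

Posterior precision equals prior precision plus data precision: 1/σ_n² = 1/σ₀² + n/σ².
So 1/σ₀² = 1/58.1405 − 17/1300.6 = 0.017200 − 0.013071 = 0.004129.
Hence σ₀² = 1/0.004129 ≈ 242.2.

σ₀² = 242.2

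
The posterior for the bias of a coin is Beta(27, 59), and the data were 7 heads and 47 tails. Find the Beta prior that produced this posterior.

Beta(20, 12)

Beta is conjugate to the binomial likelihood: posterior = Beta(a+s, b+f).
So a = 27 − 7 = 20 and b = 59 − 47 = 12.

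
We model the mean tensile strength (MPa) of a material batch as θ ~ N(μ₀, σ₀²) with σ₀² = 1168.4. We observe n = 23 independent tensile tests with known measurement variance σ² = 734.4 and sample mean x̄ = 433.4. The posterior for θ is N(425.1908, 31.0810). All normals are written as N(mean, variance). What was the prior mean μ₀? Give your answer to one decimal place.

With known observation variance, the Normal–Normal posterior has precision τ_n = τ₀ + n/σ² and mean μ_n = (τ₀μ₀ + (n/σ²)x̄)/τ_n.
Here τ₀ = 1/1168.4 = 0.000856 and τ_data = 23/734.4 = 0.031318, so τ_n = 0.032174.
Rearranging for μ₀: μ₀ = (μ_n·τ_n − τ_data·x̄)/τ₀ = (425.1908·0.032174 − 0.031318·433.4) / 0.000856 = 0.106868/0.000856 ≈ 124.8.

μ₀ = 124.8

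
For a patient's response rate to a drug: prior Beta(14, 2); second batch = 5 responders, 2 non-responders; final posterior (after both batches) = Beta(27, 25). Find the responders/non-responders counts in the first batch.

8 responders and 21 non-responders

Sequential conjugate updates are equivalent to a single update on the pooled data, so total successes = posterior α − prior α and total failures = posterior β − prior β.
Total across both batches: 27−14=13 responders, 25−2=23 non-responders.
Subtract the second batch: 13−5=8 responders and 23−2=21 non-responders.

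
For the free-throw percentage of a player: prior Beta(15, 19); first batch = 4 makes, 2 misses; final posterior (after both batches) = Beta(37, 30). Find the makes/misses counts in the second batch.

Because Beta–binomial updating is additive in the counts, the combined data contributed (α_post−α_prior, β_post−β_prior) successes and failures.
Total across both batches: 37−15=22 makes, 30−19=11 misses.
Subtract the first batch: 22−4=18 makes and 11−2=9 misses.

18 makes and 9 misses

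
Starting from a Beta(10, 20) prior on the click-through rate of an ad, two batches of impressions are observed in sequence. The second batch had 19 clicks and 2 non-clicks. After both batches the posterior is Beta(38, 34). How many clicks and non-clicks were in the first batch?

Because Beta–binomial updating is additive in the counts, the combined data contributed (α_post−α_prior, β_post−β_prior) successes and failures.
Total across both batches: 38−10=28 clicks, 34−20=14 non-clicks.
Subtract the second batch: 28−19=9 clicks and 14−2=12 non-clicks.

9 clicks and 12 non-clicks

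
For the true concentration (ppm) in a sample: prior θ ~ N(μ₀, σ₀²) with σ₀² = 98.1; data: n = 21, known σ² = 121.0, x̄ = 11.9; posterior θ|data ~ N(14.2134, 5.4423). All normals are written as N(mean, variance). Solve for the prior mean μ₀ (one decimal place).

μ₀ = 53.6

The posterior mean is a precision-weighted average: μ_n = (τ₀μ₀ + τ_data·x̄)/(τ₀+τ_data), with τ₀=1/σ₀² and τ_data=n/σ².
Here τ₀ = 1/98.1 = 0.010194 and τ_data = 21/121.0 = 0.173554, so τ_n = 0.183748.
Rearranging for μ₀: μ₀ = (μ_n·τ_n − τ_data·x̄)/τ₀ = (14.2134·0.183748 − 0.173554·11.9) / 0.010194 = 0.546391/0.010194 ≈ 53.6.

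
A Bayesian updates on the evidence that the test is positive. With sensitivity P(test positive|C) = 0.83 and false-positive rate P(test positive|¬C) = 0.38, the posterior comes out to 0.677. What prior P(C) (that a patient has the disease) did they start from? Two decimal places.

Bayes' rule in odds form gives O(C|E) = O(C)·[P(E|C)/P(E|¬C)], hence O(C) = O(C|E)/LR.
Posterior odds = 0.677/(1−0.677) = 2.0960. LR = 0.83/0.38 = 2.1842.
Prior odds = 2.0960/2.1842 = 0.9596, so P(C) = 0.9596/(1+0.9596) ≈ 0.49.

P(C) = 0.49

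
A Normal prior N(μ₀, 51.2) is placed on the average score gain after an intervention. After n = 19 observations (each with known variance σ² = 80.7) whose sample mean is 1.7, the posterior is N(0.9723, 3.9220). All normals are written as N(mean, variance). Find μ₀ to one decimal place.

μ₀ = -7.8

The posterior mean is a precision-weighted average: μ_n = (τ₀μ₀ + τ_data·x̄)/(τ₀+τ_data), with τ₀=1/σ₀² and τ_data=n/σ².
Here τ₀ = 1/51.2 = 0.019531 and τ_data = 19/80.7 = 0.235440, so τ_n = 0.254971.
Rearranging for μ₀: μ₀ = (μ_n·τ_n − τ_data·x̄)/τ₀ = (0.9723·0.254971 − 0.235440·1.7) / 0.019531 = -0.152340/0.019531 ≈ -7.8.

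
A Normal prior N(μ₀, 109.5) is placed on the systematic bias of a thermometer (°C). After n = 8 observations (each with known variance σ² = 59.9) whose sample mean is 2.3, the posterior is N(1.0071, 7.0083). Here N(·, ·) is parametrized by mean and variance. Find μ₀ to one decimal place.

With known observation variance, the Normal–Normal posterior has precision τ_n = τ₀ + n/σ² and mean μ_n = (τ₀μ₀ + (n/σ²)x̄)/τ_n.
Here τ₀ = 1/109.5 = 0.009132 and τ_data = 8/59.9 = 0.133556, so τ_n = 0.142688.
Rearranging for μ₀: μ₀ = (μ_n·τ_n − τ_data·x̄)/τ₀ = (1.0071·0.142688 − 0.133556·2.3) / 0.009132 = -0.163478/0.009132 ≈ -17.9.

μ₀ = -17.9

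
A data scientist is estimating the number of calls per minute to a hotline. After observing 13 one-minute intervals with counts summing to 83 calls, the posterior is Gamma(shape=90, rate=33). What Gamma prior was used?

Gamma(shape=7, rate=20)

Gamma–Poisson conjugacy: posterior shape = α + Σxᵢ, posterior rate = β + n.
So α = 90 − 83 = 7 and β = 33 − 13 = 20.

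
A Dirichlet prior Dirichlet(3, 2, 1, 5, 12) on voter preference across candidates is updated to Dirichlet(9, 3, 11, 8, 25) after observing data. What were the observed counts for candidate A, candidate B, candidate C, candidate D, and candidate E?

counts (6, 1, 10, 3, 13)

For a Dirichlet(α) prior with multinomial counts c, the posterior is Dirichlet(α + c) componentwise.
Counts are posterior − prior componentwise: 9−3=6, 3−2=1, 11−1=10, 8−5=3, 25−12=13.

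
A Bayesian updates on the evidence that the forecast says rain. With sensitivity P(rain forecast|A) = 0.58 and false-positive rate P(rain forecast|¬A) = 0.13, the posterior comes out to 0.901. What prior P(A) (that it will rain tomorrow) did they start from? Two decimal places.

P(A) = 0.67

Bayes' rule in odds form gives O(A|E) = O(A)·[P(E|A)/P(E|¬A)], hence O(A) = O(A|E)/LR.
Posterior odds = 0.901/(1−0.901) = 9.1010. LR = 0.58/0.13 = 4.4615.
Prior odds = 9.1010/4.4615 = 2.0399, so P(A) = 2.0399/(1+2.0399) ≈ 0.67.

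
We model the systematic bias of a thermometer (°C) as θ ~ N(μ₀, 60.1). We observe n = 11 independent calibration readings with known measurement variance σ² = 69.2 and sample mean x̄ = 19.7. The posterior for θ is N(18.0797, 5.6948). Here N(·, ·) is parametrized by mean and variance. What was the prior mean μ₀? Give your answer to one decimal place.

μ₀ = 2.6

With known observation variance, the Normal–Normal posterior has precision τ_n = τ₀ + n/σ² and mean μ_n = (τ₀μ₀ + (n/σ²)x̄)/τ_n.
Here τ₀ = 1/60.1 = 0.016639 and τ_data = 11/69.2 = 0.158960, so τ_n = 0.175599.
Rearranging for μ₀: μ₀ = (μ_n·τ_n − τ_data·x̄)/τ₀ = (18.0797·0.175599 − 0.158960·19.7) / 0.016639 = 0.043265/0.016639 ≈ 2.6.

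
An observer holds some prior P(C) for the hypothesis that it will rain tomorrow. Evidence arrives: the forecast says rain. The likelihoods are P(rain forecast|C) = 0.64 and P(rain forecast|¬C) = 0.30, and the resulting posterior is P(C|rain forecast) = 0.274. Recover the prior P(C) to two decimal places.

Bayes' rule in odds form gives O(C|E) = O(C)·[P(E|C)/P(E|¬C)], hence O(C) = O(C|E)/LR.
Posterior odds = 0.274/(1−0.274) = 0.3774. LR = 0.64/0.30 = 2.1333.
Prior odds = 0.3774/2.1333 = 0.1769, so P(C) = 0.1769/(1+0.1769) ≈ 0.15.

P(C) = 0.15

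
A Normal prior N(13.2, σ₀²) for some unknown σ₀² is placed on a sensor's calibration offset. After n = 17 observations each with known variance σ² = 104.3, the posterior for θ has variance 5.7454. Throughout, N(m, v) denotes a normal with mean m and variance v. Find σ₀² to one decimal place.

σ₀² = 90.4

For the Normal–Normal model with known σ², precisions add: τ_n = τ₀ + n/σ².
So 1/σ₀² = 1/5.7454 − 17/104.3 = 0.174052 − 0.162991 = 0.011061.
Hence σ₀² = 1/0.011061 ≈ 90.4.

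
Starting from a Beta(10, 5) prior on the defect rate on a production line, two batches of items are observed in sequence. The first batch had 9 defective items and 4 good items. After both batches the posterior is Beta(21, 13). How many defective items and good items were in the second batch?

Sequential conjugate updates are equivalent to a single update on the pooled data, so total successes = posterior α − prior α and total failures = posterior β − prior β.
Total across both batches: 21−10=11 defective items, 13−5=8 good items.
Subtract the first batch: 11−9=2 defective items and 8−4=4 good items.

2 defective items and 4 good items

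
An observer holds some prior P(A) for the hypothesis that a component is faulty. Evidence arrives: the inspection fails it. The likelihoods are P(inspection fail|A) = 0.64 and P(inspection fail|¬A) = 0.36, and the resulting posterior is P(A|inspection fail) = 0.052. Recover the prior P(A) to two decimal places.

P(A) = 0.03

Bayes' rule in odds form gives O(A|E) = O(A)·[P(E|A)/P(E|¬A)], hence O(A) = O(A|E)/LR.
Posterior odds = 0.052/(1−0.052) = 0.0549. LR = 0.64/0.36 = 1.7778.
Prior odds = 0.0549/1.7778 = 0.0309, so P(A) = 0.0309/(1+0.0309) ≈ 0.03.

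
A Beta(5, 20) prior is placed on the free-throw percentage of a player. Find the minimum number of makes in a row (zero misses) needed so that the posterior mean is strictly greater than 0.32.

After k makes and 0 misses the posterior is Beta(5+k, 20), with mean (5+k)/(5+20+k).
Set (5+k)/(25+k) > 0.32 and solve: k > (0.32·25 − 5)/(1 − 0.32) = 4.412.
The smallest integer exceeding 4.412 is 5, and checking k=5: (10)/(30) = 0.3333 > 0.32.

k = 5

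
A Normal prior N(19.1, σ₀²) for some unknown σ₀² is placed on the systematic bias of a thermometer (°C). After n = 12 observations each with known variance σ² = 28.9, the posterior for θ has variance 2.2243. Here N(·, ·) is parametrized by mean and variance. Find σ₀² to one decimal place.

σ₀² = 29.1

For the Normal–Normal model with known σ², precisions add: τ_n = τ₀ + n/σ².
So 1/σ₀² = 1/2.2243 − 12/28.9 = 0.449580 − 0.415225 = 0.034355.
Hence σ₀² = 1/0.034355 ≈ 29.1.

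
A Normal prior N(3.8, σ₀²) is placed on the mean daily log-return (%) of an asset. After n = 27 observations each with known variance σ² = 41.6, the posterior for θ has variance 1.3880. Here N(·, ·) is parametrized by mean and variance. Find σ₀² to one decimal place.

For the Normal–Normal model with known σ², precisions add: τ_n = τ₀ + n/σ².
So 1/σ₀² = 1/1.3880 − 27/41.6 = 0.720461 − 0.649038 = 0.071423.
Hence σ₀² = 1/0.071423 ≈ 14.0.

σ₀² = 14.0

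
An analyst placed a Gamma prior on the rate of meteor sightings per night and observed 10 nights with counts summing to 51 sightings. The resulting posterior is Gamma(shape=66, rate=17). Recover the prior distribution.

Gamma(shape=15, rate=7)

Gamma–Poisson conjugacy: posterior shape = α + Σxᵢ, posterior rate = β + n.
So α = 66 − 51 = 15 and β = 17 − 10 = 7.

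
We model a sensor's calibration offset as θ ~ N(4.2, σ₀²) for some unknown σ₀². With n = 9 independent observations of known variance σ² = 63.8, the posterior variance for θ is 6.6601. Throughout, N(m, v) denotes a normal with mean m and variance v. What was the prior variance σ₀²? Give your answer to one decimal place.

σ₀² = 110.1

Posterior precision equals prior precision plus data precision: 1/σ_n² = 1/σ₀² + n/σ².
So 1/σ₀² = 1/6.6601 − 9/63.8 = 0.150148 − 0.141066 = 0.009082.
Hence σ₀² = 1/0.009082 ≈ 110.1.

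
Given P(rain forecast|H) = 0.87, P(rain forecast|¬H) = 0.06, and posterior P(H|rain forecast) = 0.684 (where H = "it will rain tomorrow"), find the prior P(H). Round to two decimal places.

Bayes' rule in odds form gives O(H|E) = O(H)·[P(E|H)/P(E|¬H)], hence O(H) = O(H|E)/LR.
Posterior odds = 0.684/(1−0.684) = 2.1646. LR = 0.87/0.06 = 14.5000.
Prior odds = 2.1646/14.5000 = 0.1493, so P(H) = 0.1493/(1+0.1493) ≈ 0.13.

P(H) = 0.13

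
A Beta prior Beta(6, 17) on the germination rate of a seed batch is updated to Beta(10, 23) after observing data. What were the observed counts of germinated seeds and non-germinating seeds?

Beta is conjugate to the binomial likelihood: posterior = Beta(α+s, β+f).
So s = 10 − 6 = 4 and f = 23 − 17 = 6.

4 germinated seeds and 6 non-germinating seeds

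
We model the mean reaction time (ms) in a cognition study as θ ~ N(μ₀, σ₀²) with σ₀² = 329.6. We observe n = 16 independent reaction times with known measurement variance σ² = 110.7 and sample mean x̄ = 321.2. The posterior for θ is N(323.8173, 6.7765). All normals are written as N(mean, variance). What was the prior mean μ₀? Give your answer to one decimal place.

μ₀ = 448.5

The posterior mean is a precision-weighted average: μ_n = (τ₀μ₀ + τ_data·x̄)/(τ₀+τ_data), with τ₀=1/σ₀² and τ_data=n/σ².
Here τ₀ = 1/329.6 = 0.003034 and τ_data = 16/110.7 = 0.144535, so τ_n = 0.147569.
Rearranging for μ₀: μ₀ = (μ_n·τ_n − τ_data·x̄)/τ₀ = (323.8173·0.147569 − 0.144535·321.2) / 0.003034 = 1.360753/0.003034 ≈ 448.5.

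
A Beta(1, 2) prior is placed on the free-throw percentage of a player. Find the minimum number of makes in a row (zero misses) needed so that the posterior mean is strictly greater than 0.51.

After k makes and 0 misses the posterior is Beta(1+k, 2), with mean (1+k)/(1+2+k).
Set (1+k)/(3+k) > 0.51 and solve: k > (0.51·3 − 1)/(1 − 0.51) = 1.082.
The smallest integer exceeding 1.082 is 2, and checking k=2: (3)/(5) = 0.6000 > 0.51.

k = 2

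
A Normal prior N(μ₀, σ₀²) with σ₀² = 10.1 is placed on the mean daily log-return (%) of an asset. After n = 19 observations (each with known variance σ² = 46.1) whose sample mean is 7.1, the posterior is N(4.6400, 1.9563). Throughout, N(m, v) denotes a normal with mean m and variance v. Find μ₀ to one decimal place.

μ₀ = -5.6

The posterior mean is a precision-weighted average: μ_n = (τ₀μ₀ + τ_data·x̄)/(τ₀+τ_data), with τ₀=1/σ₀² and τ_data=n/σ².
Here τ₀ = 1/10.1 = 0.099010 and τ_data = 19/46.1 = 0.412148, so τ_n = 0.511158.
Rearranging for μ₀: μ₀ = (μ_n·τ_n − τ_data·x̄)/τ₀ = (4.6400·0.511158 − 0.412148·7.1) / 0.099010 = -0.554478/0.099010 ≈ -5.6.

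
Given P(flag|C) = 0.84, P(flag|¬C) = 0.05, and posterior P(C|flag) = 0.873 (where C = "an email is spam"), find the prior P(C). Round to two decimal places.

Bayes' rule in odds form gives O(C|E) = O(C)·[P(E|C)/P(E|¬C)], hence O(C) = O(C|E)/LR.
Posterior odds = 0.873/(1−0.873) = 6.8740. LR = 0.84/0.05 = 16.8000.
Prior odds = 6.8740/16.8000 = 0.4092, so P(C) = 0.4092/(1+0.4092) ≈ 0.29.

P(C) = 0.29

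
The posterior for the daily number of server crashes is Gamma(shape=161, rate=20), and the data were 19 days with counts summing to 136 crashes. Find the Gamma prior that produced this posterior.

Gamma(shape=25, rate=1)

A Gamma(α, β) prior (rate parametrization) on a Poisson rate with n observations summing to S gives posterior Gamma(α+S, β+n).
So α = 161 − 136 = 25 and β = 20 − 19 = 1.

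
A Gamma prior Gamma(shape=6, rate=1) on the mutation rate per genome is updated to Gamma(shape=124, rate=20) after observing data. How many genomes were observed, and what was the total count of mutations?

n = 19 genomes with total 118 mutations

Gamma–Poisson conjugacy: posterior shape = α + Σxᵢ, posterior rate = β + n.
Matching: Σxᵢ = 124 − 6 = 118 and n = 20 − 1 = 19.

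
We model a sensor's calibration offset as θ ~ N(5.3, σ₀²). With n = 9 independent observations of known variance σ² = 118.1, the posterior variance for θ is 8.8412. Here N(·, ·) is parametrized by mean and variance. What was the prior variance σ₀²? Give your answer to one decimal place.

σ₀² = 27.1

Posterior precision equals prior precision plus data precision: 1/σ_n² = 1/σ₀² + n/σ².
So 1/σ₀² = 1/8.8412 − 9/118.1 = 0.113107 − 0.076207 = 0.036900.
Hence σ₀² = 1/0.036900 ≈ 27.1.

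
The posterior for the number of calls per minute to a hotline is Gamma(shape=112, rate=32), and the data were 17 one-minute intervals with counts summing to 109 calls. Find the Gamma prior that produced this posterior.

A Gamma(α, β) prior (rate parametrization) on a Poisson rate with n observations summing to S gives posterior Gamma(α+S, β+n).
So α = 112 − 109 = 3 and β = 32 − 17 = 15.

Gamma(shape=3, rate=15)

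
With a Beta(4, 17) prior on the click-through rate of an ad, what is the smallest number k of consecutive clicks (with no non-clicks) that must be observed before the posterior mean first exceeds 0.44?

After k clicks and 0 non-clicks the posterior is Beta(4+k, 17), with mean (4+k)/(4+17+k).
Set (4+k)/(21+k) > 0.44 and solve: k > (0.44·21 − 4)/(1 − 0.44) = 9.357.
The smallest integer exceeding 9.357 is 10, and checking k=10: (14)/(31) = 0.4516 > 0.44.

k = 10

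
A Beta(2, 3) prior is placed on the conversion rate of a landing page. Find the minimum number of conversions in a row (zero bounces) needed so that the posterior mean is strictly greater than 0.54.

k = 2

After k conversions and 0 bounces the posterior is Beta(2+k, 3), with mean (2+k)/(2+3+k).
Set (2+k)/(5+k) > 0.54 and solve: k > (0.54·5 − 2)/(1 − 0.54) = 1.522.
The smallest integer exceeding 1.522 is 2, and checking k=2: (4)/(7) = 0.5714 > 0.54.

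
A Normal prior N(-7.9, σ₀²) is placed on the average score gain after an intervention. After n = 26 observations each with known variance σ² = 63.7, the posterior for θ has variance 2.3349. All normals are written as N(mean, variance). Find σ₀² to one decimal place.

σ₀² = 49.7

Posterior precision equals prior precision plus data precision: 1/σ_n² = 1/σ₀² + n/σ².
So 1/σ₀² = 1/2.3349 − 26/63.7 = 0.428284 − 0.408163 = 0.020121.
Hence σ₀² = 1/0.020121 ≈ 49.7.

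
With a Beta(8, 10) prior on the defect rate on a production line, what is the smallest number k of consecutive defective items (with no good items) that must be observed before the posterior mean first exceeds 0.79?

k = 30

After k defective items and 0 good items the posterior is Beta(8+k, 10), with mean (8+k)/(8+10+k).
Set (8+k)/(18+k) > 0.79 and solve: k > (0.79·18 − 8)/(1 − 0.79) = 29.619.
The smallest integer exceeding 29.619 is 30.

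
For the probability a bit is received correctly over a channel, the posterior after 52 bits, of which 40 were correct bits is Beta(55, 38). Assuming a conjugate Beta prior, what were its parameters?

Beta(15, 26)

A Beta(α, β) prior with s successes and f failures in binomial data gives a Beta(α+s, β+f) posterior.
Subtract the data counts: 55−40=15, 38−12=26.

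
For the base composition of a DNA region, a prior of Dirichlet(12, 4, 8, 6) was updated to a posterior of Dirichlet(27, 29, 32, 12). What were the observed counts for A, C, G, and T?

counts (15, 25, 24, 6)

For a Dirichlet(α) prior with multinomial counts c, the posterior is Dirichlet(α + c) componentwise.
Counts are posterior − prior componentwise: 27−12=15, 29−4=25, 32−8=24, 12−6=6.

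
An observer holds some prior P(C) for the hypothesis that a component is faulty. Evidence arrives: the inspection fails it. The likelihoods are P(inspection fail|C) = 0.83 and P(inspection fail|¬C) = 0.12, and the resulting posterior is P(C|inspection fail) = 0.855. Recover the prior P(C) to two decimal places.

Bayes' rule in odds form gives O(C|E) = O(C)·[P(E|C)/P(E|¬C)], hence O(C) = O(C|E)/LR.
Posterior odds = 0.855/(1−0.855) = 5.8966. LR = 0.83/0.12 = 6.9167.
Prior odds = 5.8966/6.9167 = 0.8525, so P(C) = 0.8525/(1+0.8525) ≈ 0.46.

P(C) = 0.46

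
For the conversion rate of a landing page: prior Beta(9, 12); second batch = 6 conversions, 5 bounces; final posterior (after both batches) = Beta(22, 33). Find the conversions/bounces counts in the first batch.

Because Beta–binomial updating is additive in the counts, the combined data contributed (α_post−α_prior, β_post−β_prior) successes and failures.
Total across both batches: 22−9=13 conversions, 33−12=21 bounces.
Subtract the second batch: 13−6=7 conversions and 21−5=16 bounces.

7 conversions and 16 bounces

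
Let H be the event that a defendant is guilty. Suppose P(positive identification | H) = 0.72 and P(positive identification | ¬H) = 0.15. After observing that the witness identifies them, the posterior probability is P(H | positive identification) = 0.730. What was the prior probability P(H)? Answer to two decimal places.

In odds form, posterior odds = prior odds × likelihood ratio, so prior odds = posterior odds ÷ LR.
Posterior odds = 0.730/(1−0.730) = 2.7037. LR = 0.72/0.15 = 4.8000.
Prior odds = 2.7037/4.8000 = 0.5633, so P(H) = 0.5633/(1+0.5633) ≈ 0.36.

P(H) = 0.36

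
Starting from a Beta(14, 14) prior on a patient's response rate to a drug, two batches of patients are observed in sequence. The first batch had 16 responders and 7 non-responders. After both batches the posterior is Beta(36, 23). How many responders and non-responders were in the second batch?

6 responders and 2 non-responders

Because Beta–binomial updating is additive in the counts, the combined data contributed (α_post−α_prior, β_post−β_prior) successes and failures.
Total across both batches: 36−14=22 responders, 23−14=9 non-responders.
Subtract the first batch: 22−16=6 responders and 9−7=2 non-responders.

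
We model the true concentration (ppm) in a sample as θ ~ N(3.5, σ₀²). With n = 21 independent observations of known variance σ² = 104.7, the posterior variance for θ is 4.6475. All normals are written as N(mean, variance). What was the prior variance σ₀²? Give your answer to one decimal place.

σ₀² = 68.5

Posterior precision equals prior precision plus data precision: 1/σ_n² = 1/σ₀² + n/σ².
So 1/σ₀² = 1/4.6475 − 21/104.7 = 0.215169 − 0.200573 = 0.014596.
Hence σ₀² = 1/0.014596 ≈ 68.5.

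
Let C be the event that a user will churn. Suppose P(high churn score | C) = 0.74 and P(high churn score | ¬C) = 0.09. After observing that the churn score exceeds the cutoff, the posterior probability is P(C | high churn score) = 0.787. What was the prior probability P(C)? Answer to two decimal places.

P(C) = 0.31

In odds form, posterior odds = prior odds × likelihood ratio, so prior odds = posterior odds ÷ LR.
Posterior odds = 0.787/(1−0.787) = 3.6948. LR = 0.74/0.09 = 8.2222.
Prior odds = 3.6948/8.2222 = 0.4494, so P(C) = 0.4494/(1+0.4494) ≈ 0.31.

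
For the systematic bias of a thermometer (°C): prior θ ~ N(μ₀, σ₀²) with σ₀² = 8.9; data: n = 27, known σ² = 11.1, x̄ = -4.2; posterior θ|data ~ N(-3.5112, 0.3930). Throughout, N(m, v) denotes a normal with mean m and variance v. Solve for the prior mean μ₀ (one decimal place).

With known observation variance, the Normal–Normal posterior has precision τ_n = τ₀ + n/σ² and mean μ_n = (τ₀μ₀ + (n/σ²)x̄)/τ_n.
Here τ₀ = 1/8.9 = 0.112360 and τ_data = 27/11.1 = 2.432432, so τ_n = 2.544792.
Rearranging for μ₀: μ₀ = (μ_n·τ_n − τ_data·x̄)/τ₀ = (-3.5112·2.544792 − 2.432432·-4.2) / 0.112360 = 1.280941/0.112360 ≈ 11.4.

μ₀ = 11.4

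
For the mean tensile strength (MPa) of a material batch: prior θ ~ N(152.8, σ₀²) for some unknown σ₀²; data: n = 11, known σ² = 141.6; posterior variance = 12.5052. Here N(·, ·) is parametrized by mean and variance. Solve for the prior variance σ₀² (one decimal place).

σ₀² = 438.0

For the Normal–Normal model with known σ², precisions add: τ_n = τ₀ + n/σ².
So 1/σ₀² = 1/12.5052 − 11/141.6 = 0.079967 − 0.077684 = 0.002283.
Hence σ₀² = 1/0.002283 ≈ 438.0.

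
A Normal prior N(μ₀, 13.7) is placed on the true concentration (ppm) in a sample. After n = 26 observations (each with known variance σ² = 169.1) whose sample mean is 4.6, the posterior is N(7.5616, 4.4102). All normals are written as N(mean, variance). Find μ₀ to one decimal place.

The posterior mean is a precision-weighted average: μ_n = (τ₀μ₀ + τ_data·x̄)/(τ₀+τ_data), with τ₀=1/σ₀² and τ_data=n/σ².
Here τ₀ = 1/13.7 = 0.072993 and τ_data = 26/169.1 = 0.153755, so τ_n = 0.226748.
Rearranging for μ₀: μ₀ = (μ_n·τ_n − τ_data·x̄)/τ₀ = (7.5616·0.226748 − 0.153755·4.6) / 0.072993 = 1.007305/0.072993 ≈ 13.8.

μ₀ = 13.8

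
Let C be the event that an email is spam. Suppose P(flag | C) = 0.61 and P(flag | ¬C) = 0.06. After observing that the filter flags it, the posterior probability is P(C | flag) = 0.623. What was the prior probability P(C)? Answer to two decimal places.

P(C) = 0.14

Bayes' rule in odds form gives O(C|E) = O(C)·[P(E|C)/P(E|¬C)], hence O(C) = O(C|E)/LR.
Posterior odds = 0.623/(1−0.623) = 1.6525. LR = 0.61/0.06 = 10.1667.
Prior odds = 1.6525/10.1667 = 0.1625, so P(C) = 0.1625/(1+0.1625) ≈ 0.14.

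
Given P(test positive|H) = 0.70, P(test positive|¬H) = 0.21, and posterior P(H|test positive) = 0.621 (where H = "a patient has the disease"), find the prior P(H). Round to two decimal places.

In odds form, posterior odds = prior odds × likelihood ratio, so prior odds = posterior odds ÷ LR.
Posterior odds = 0.621/(1−0.621) = 1.6385. LR = 0.70/0.21 = 3.3333.
Prior odds = 1.6385/3.3333 = 0.4916, so P(H) = 0.4916/(1+0.4916) ≈ 0.33.

P(H) = 0.33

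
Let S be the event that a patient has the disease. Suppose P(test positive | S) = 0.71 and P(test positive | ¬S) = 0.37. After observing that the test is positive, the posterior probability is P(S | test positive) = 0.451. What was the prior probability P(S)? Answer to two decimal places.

Bayes' rule in odds form gives O(S|E) = O(S)·[P(E|S)/P(E|¬S)], hence O(S) = O(S|E)/LR.
Posterior odds = 0.451/(1−0.451) = 0.8215. LR = 0.71/0.37 = 1.9189.
Prior odds = 0.8215/1.9189 = 0.4281, so P(S) = 0.4281/(1+0.4281) ≈ 0.30.

P(S) = 0.30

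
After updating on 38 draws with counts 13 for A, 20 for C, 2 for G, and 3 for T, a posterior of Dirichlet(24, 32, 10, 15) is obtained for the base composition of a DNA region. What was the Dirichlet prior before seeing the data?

Dirichlet(11, 12, 8, 12)

For a Dirichlet(α) prior with multinomial counts c, the posterior is Dirichlet(α + c) componentwise.
Subtract each count from the matching posterior parameter: 24−13=11, 32−20=12, 10−2=8, 15−3=12.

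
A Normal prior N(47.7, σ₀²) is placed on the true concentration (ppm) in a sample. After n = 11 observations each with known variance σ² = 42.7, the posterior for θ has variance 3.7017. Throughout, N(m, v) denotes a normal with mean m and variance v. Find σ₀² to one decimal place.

Posterior precision equals prior precision plus data precision: 1/σ_n² = 1/σ₀² + n/σ².
So 1/σ₀² = 1/3.7017 − 11/42.7 = 0.270146 − 0.257611 = 0.012535.
Hence σ₀² = 1/0.012535 ≈ 79.8.

σ₀² = 79.8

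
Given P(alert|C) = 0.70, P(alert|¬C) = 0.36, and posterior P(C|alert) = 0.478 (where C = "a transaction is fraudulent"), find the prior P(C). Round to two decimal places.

In odds form, posterior odds = prior odds × likelihood ratio, so prior odds = posterior odds ÷ LR.
Posterior odds = 0.478/(1−0.478) = 0.9157. LR = 0.70/0.36 = 1.9444.
Prior odds = 0.9157/1.9444 = 0.4709, so P(C) = 0.4709/(1+0.4709) ≈ 0.32.

P(C) = 0.32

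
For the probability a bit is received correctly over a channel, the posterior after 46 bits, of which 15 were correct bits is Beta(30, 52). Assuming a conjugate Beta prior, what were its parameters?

Under Beta–binomial conjugacy the posterior parameters are (α+s, β+f).
So α = 30 − 15 = 15 and β = 52 − 31 = 21.

Beta(15, 21)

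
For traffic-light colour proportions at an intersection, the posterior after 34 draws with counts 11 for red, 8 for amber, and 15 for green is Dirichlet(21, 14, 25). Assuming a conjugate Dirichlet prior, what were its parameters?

Dirichlet(10, 6, 10)

For a Dirichlet(α) prior with multinomial counts c, the posterior is Dirichlet(α + c) componentwise.
Subtract each count from the matching posterior parameter: 21−11=10, 14−8=6, 25−15=10.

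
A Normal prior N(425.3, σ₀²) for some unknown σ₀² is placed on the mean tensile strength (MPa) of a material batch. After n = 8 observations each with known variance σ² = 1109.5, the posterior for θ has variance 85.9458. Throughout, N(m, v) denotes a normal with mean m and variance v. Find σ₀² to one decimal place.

Posterior precision equals prior precision plus data precision: 1/σ_n² = 1/σ₀² + n/σ².
So 1/σ₀² = 1/85.9458 − 8/1109.5 = 0.011635 − 0.007210 = 0.004425.
Hence σ₀² = 1/0.004425 ≈ 226.0.

σ₀² = 226.0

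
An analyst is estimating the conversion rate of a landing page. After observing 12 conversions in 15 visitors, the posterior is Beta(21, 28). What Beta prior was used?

Beta(9, 25)

Under Beta–binomial conjugacy the posterior parameters are (a+s, b+f).
Subtract the data counts: 21−12=9, 28−3=25.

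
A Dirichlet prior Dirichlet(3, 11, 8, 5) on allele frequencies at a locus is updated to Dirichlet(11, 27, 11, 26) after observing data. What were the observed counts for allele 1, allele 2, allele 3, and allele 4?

counts (8, 16, 3, 21)

For a Dirichlet(α) prior with multinomial counts c, the posterior is Dirichlet(α + c) componentwise.
Counts are posterior − prior componentwise: 11−3=8, 27−11=16, 11−8=3, 26−5=21.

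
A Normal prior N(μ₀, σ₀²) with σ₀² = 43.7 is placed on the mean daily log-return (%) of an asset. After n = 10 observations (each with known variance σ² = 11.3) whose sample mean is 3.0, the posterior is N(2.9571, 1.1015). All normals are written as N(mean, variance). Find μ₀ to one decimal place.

With known observation variance, the Normal–Normal posterior has precision τ_n = τ₀ + n/σ² and mean μ_n = (τ₀μ₀ + (n/σ²)x̄)/τ_n.
Here τ₀ = 1/43.7 = 0.022883 and τ_data = 10/11.3 = 0.884956, so τ_n = 0.907839.
Rearranging for μ₀: μ₀ = (μ_n·τ_n − τ_data·x̄)/τ₀ = (2.9571·0.907839 − 0.884956·3.0) / 0.022883 = 0.029703/0.022883 ≈ 1.3.

μ₀ = 1.3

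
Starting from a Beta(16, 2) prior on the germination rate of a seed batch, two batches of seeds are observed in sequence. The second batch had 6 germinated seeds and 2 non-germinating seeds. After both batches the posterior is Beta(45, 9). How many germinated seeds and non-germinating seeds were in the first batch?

Sequential conjugate updates are equivalent to a single update on the pooled data, so total successes = posterior α − prior α and total failures = posterior β − prior β.
Total across both batches: 45−16=29 germinated seeds, 9−2=7 non-germinating seeds.
Subtract the second batch: 29−6=23 germinated seeds and 7−2=5 non-germinating seeds.

23 germinated seeds and 5 non-germinating seeds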